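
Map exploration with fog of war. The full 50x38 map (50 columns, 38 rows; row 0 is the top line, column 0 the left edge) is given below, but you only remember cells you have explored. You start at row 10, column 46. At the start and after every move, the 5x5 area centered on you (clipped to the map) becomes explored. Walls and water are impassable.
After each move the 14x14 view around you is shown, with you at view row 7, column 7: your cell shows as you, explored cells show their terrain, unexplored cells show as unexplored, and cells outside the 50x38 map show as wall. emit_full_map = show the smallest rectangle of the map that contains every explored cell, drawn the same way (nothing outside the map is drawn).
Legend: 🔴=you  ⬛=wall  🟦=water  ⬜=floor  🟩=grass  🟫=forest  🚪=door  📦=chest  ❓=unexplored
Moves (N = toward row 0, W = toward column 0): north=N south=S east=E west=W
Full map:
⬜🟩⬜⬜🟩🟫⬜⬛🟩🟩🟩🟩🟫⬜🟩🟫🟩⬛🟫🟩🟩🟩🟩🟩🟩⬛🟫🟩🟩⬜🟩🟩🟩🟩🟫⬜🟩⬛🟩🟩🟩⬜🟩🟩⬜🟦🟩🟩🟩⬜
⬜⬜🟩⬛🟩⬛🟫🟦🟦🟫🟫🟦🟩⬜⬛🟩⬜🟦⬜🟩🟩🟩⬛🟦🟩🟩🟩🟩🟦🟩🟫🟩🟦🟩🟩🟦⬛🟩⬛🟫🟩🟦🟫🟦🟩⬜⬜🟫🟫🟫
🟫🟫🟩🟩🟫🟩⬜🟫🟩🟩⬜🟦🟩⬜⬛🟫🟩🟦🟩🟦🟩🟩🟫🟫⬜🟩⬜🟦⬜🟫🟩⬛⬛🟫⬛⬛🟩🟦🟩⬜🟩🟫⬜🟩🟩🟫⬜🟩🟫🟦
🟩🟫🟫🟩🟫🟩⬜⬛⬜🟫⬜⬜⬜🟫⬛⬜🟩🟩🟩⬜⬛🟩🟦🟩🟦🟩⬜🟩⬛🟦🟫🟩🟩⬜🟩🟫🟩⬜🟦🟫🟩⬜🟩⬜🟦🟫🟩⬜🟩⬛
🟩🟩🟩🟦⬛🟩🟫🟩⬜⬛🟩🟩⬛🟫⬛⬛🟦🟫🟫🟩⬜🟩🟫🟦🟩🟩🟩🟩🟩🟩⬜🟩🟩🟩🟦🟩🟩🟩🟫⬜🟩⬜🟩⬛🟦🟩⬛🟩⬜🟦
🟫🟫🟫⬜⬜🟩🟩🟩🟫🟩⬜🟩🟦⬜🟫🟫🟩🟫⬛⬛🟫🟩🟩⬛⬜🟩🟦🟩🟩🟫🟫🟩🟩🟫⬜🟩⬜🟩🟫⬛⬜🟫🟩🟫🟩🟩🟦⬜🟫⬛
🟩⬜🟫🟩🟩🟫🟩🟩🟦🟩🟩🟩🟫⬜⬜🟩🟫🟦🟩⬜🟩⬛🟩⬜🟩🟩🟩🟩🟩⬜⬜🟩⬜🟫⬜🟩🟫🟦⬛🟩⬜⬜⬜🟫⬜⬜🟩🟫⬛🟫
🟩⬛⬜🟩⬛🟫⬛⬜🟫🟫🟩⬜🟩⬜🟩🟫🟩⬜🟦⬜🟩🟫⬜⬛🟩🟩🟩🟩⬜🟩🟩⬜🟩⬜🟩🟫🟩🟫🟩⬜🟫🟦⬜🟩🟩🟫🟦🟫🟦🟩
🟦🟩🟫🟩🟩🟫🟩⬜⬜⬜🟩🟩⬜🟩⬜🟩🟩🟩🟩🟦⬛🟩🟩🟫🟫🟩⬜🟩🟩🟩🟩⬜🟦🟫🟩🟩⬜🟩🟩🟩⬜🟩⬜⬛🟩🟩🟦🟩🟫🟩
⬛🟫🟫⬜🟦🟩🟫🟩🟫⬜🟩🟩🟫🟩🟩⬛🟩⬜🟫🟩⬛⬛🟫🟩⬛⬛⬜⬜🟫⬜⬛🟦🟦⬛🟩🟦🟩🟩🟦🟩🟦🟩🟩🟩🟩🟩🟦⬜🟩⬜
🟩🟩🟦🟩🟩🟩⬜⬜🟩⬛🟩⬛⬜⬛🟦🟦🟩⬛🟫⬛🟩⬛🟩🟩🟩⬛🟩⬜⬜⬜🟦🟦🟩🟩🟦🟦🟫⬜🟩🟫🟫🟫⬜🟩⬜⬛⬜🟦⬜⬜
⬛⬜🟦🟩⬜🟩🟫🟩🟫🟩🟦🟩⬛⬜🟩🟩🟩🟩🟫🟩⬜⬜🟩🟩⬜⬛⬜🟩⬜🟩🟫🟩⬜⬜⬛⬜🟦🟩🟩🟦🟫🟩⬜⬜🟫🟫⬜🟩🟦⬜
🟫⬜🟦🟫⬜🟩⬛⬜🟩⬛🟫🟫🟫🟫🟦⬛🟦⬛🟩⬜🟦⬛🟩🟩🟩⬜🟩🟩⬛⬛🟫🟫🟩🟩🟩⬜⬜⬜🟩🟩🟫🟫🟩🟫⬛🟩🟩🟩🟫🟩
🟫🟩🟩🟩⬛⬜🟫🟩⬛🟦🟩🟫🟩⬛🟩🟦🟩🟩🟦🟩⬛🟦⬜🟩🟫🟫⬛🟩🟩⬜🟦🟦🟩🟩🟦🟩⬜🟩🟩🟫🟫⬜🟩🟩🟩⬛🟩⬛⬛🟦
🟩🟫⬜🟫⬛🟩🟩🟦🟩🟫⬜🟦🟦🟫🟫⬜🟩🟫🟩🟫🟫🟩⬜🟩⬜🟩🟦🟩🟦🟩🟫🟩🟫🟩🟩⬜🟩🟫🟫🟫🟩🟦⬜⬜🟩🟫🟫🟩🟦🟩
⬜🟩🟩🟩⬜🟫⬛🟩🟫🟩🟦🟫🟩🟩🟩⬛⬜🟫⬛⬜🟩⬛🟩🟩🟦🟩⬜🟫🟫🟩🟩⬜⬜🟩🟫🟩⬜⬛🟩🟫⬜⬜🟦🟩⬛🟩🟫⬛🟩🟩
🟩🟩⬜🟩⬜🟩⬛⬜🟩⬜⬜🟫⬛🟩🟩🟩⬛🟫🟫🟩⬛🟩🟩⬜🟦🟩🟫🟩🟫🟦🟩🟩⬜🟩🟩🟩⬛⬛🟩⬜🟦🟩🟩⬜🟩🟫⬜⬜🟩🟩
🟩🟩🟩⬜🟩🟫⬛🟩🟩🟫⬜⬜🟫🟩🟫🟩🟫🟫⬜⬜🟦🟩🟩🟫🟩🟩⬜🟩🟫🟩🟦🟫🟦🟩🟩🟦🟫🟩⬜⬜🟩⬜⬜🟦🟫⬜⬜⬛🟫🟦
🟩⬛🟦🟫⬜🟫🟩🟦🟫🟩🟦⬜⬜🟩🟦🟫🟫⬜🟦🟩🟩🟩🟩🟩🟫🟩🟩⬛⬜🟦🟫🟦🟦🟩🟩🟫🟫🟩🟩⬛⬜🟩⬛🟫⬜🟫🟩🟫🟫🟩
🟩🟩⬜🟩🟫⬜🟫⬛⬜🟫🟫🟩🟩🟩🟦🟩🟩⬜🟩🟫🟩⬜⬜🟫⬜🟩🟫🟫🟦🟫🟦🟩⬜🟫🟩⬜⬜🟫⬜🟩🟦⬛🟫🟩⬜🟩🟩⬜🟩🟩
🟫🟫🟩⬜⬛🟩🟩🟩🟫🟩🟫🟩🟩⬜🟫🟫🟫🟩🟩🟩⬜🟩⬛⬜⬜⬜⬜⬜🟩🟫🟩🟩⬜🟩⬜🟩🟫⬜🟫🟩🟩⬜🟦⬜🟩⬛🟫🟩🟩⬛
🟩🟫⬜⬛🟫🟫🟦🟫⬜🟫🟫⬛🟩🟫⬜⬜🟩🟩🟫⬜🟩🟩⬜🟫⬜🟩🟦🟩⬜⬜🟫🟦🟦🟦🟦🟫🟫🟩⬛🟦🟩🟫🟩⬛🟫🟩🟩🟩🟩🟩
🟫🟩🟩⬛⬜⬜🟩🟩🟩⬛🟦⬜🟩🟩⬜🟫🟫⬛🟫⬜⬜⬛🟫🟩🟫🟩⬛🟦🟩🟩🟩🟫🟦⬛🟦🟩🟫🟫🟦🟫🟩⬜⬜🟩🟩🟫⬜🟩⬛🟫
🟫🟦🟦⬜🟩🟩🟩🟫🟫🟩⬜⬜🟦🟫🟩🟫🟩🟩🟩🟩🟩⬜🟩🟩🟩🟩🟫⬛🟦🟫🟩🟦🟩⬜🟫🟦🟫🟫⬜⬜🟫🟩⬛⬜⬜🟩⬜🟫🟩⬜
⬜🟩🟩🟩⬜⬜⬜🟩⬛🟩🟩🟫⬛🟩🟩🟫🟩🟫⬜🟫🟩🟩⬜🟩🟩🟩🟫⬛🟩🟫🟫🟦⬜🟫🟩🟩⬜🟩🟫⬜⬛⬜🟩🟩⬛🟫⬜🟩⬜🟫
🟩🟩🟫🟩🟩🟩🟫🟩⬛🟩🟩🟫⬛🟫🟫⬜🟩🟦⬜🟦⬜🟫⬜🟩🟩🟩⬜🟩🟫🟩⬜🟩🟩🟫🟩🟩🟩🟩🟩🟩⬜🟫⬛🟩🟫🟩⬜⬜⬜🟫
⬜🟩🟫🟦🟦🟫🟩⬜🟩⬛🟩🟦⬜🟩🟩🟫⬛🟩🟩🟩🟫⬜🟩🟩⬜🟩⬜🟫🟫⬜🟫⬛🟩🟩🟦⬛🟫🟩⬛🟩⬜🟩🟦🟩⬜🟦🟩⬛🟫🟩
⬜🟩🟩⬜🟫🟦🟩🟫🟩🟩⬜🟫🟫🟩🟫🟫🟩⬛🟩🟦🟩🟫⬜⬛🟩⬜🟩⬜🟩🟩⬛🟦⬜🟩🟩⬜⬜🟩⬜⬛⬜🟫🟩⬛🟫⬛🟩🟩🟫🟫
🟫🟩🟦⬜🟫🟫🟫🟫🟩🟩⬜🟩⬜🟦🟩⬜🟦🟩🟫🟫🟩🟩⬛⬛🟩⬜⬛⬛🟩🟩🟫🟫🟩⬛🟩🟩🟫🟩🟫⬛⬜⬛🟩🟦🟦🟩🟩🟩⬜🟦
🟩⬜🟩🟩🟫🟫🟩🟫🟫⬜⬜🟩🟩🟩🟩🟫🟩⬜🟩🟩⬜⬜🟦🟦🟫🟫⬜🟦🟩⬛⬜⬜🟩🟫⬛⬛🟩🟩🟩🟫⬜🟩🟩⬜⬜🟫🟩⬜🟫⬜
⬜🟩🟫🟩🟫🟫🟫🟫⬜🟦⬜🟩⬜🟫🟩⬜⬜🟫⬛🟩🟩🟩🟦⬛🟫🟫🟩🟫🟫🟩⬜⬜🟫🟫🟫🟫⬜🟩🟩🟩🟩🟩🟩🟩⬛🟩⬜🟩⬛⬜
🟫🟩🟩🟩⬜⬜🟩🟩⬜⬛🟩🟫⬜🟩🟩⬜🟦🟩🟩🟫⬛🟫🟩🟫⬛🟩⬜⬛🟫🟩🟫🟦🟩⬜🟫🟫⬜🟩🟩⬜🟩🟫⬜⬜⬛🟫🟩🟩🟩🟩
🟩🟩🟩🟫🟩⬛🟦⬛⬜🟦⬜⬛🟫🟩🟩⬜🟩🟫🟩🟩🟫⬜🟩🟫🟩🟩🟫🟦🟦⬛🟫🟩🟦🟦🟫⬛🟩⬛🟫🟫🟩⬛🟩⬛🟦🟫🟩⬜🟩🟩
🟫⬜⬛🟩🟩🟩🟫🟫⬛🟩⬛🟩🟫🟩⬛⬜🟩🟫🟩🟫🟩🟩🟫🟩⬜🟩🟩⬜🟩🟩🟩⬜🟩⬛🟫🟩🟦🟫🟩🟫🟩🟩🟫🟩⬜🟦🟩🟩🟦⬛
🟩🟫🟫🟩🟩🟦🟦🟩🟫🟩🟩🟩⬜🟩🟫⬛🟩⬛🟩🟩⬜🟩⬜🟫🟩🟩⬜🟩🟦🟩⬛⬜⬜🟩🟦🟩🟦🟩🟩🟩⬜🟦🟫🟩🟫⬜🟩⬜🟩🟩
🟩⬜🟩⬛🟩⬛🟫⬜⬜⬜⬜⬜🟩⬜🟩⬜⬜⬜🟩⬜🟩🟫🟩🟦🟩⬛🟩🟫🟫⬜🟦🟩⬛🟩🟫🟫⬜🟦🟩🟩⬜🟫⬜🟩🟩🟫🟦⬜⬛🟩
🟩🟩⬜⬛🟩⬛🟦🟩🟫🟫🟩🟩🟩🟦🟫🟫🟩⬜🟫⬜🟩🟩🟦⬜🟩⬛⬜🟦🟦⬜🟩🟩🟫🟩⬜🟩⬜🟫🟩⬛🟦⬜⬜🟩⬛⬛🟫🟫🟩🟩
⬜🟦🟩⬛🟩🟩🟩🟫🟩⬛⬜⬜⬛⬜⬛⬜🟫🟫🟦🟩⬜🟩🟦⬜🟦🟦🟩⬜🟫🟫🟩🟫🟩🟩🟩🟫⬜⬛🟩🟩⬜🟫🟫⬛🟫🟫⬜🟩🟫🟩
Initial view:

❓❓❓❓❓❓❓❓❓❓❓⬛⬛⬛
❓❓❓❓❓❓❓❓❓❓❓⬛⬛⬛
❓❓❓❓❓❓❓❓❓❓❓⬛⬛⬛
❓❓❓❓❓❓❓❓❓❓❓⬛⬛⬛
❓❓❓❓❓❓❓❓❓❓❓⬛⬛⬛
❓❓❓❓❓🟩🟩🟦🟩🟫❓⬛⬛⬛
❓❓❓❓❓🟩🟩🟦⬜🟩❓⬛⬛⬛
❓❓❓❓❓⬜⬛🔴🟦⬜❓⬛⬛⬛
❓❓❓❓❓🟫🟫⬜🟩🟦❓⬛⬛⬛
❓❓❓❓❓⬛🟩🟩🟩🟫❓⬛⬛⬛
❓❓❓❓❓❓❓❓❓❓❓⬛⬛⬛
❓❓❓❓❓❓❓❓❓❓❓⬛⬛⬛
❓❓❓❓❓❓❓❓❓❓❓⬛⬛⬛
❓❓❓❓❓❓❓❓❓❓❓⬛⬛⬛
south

❓❓❓❓❓❓❓❓❓❓❓⬛⬛⬛
❓❓❓❓❓❓❓❓❓❓❓⬛⬛⬛
❓❓❓❓❓❓❓❓❓❓❓⬛⬛⬛
❓❓❓❓❓❓❓❓❓❓❓⬛⬛⬛
❓❓❓❓❓🟩🟩🟦🟩🟫❓⬛⬛⬛
❓❓❓❓❓🟩🟩🟦⬜🟩❓⬛⬛⬛
❓❓❓❓❓⬜⬛⬜🟦⬜❓⬛⬛⬛
❓❓❓❓❓🟫🟫🔴🟩🟦❓⬛⬛⬛
❓❓❓❓❓⬛🟩🟩🟩🟫❓⬛⬛⬛
❓❓❓❓❓🟩⬛🟩⬛⬛❓⬛⬛⬛
❓❓❓❓❓❓❓❓❓❓❓⬛⬛⬛
❓❓❓❓❓❓❓❓❓❓❓⬛⬛⬛
❓❓❓❓❓❓❓❓❓❓❓⬛⬛⬛
❓❓❓❓❓❓❓❓❓❓❓⬛⬛⬛

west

❓❓❓❓❓❓❓❓❓❓❓❓⬛⬛
❓❓❓❓❓❓❓❓❓❓❓❓⬛⬛
❓❓❓❓❓❓❓❓❓❓❓❓⬛⬛
❓❓❓❓❓❓❓❓❓❓❓❓⬛⬛
❓❓❓❓❓❓🟩🟩🟦🟩🟫❓⬛⬛
❓❓❓❓❓🟩🟩🟩🟦⬜🟩❓⬛⬛
❓❓❓❓❓🟩⬜⬛⬜🟦⬜❓⬛⬛
❓❓❓❓❓⬜🟫🔴⬜🟩🟦❓⬛⬛
❓❓❓❓❓🟫⬛🟩🟩🟩🟫❓⬛⬛
❓❓❓❓❓🟩🟩⬛🟩⬛⬛❓⬛⬛
❓❓❓❓❓❓❓❓❓❓❓❓⬛⬛
❓❓❓❓❓❓❓❓❓❓❓❓⬛⬛
❓❓❓❓❓❓❓❓❓❓❓❓⬛⬛
❓❓❓❓❓❓❓❓❓❓❓❓⬛⬛

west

❓❓❓❓❓❓❓❓❓❓❓❓❓⬛
❓❓❓❓❓❓❓❓❓❓❓❓❓⬛
❓❓❓❓❓❓❓❓❓❓❓❓❓⬛
❓❓❓❓❓❓❓❓❓❓❓❓❓⬛
❓❓❓❓❓❓❓🟩🟩🟦🟩🟫❓⬛
❓❓❓❓❓🟩🟩🟩🟩🟦⬜🟩❓⬛
❓❓❓❓❓⬜🟩⬜⬛⬜🟦⬜❓⬛
❓❓❓❓❓⬜⬜🔴🟫⬜🟩🟦❓⬛
❓❓❓❓❓🟩🟫⬛🟩🟩🟩🟫❓⬛
❓❓❓❓❓🟩🟩🟩⬛🟩⬛⬛❓⬛
❓❓❓❓❓❓❓❓❓❓❓❓❓⬛
❓❓❓❓❓❓❓❓❓❓❓❓❓⬛
❓❓❓❓❓❓❓❓❓❓❓❓❓⬛
❓❓❓❓❓❓❓❓❓❓❓❓❓⬛

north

❓❓❓❓❓❓❓❓❓❓❓❓❓⬛
❓❓❓❓❓❓❓❓❓❓❓❓❓⬛
❓❓❓❓❓❓❓❓❓❓❓❓❓⬛
❓❓❓❓❓❓❓❓❓❓❓❓❓⬛
❓❓❓❓❓❓❓❓❓❓❓❓❓⬛
❓❓❓❓❓⬜⬛🟩🟩🟦🟩🟫❓⬛
❓❓❓❓❓🟩🟩🟩🟩🟦⬜🟩❓⬛
❓❓❓❓❓⬜🟩🔴⬛⬜🟦⬜❓⬛
❓❓❓❓❓⬜⬜🟫🟫⬜🟩🟦❓⬛
❓❓❓❓❓🟩🟫⬛🟩🟩🟩🟫❓⬛
❓❓❓❓❓🟩🟩🟩⬛🟩⬛⬛❓⬛
❓❓❓❓❓❓❓❓❓❓❓❓❓⬛
❓❓❓❓❓❓❓❓❓❓❓❓❓⬛
❓❓❓❓❓❓❓❓❓❓❓❓❓⬛

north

❓❓❓❓❓❓❓❓❓❓❓❓❓⬛
❓❓❓❓❓❓❓❓❓❓❓❓❓⬛
❓❓❓❓❓❓❓❓❓❓❓❓❓⬛
❓❓❓❓❓❓❓❓❓❓❓❓❓⬛
❓❓❓❓❓❓❓❓❓❓❓❓❓⬛
❓❓❓❓❓⬜🟩🟩🟫🟦❓❓❓⬛
❓❓❓❓❓⬜⬛🟩🟩🟦🟩🟫❓⬛
❓❓❓❓❓🟩🟩🔴🟩🟦⬜🟩❓⬛
❓❓❓❓❓⬜🟩⬜⬛⬜🟦⬜❓⬛
❓❓❓❓❓⬜⬜🟫🟫⬜🟩🟦❓⬛
❓❓❓❓❓🟩🟫⬛🟩🟩🟩🟫❓⬛
❓❓❓❓❓🟩🟩🟩⬛🟩⬛⬛❓⬛
❓❓❓❓❓❓❓❓❓❓❓❓❓⬛
❓❓❓❓❓❓❓❓❓❓❓❓❓⬛

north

❓❓❓❓❓❓❓❓❓❓❓❓❓⬛
❓❓❓❓❓❓❓❓❓❓❓❓❓⬛
❓❓❓❓❓❓❓❓❓❓❓❓❓⬛
❓❓❓❓❓❓❓❓❓❓❓❓❓⬛
❓❓❓❓❓❓❓❓❓❓❓❓❓⬛
❓❓❓❓❓⬜🟫⬜⬜🟩❓❓❓⬛
❓❓❓❓❓⬜🟩🟩🟫🟦❓❓❓⬛
❓❓❓❓❓⬜⬛🔴🟩🟦🟩🟫❓⬛
❓❓❓❓❓🟩🟩🟩🟩🟦⬜🟩❓⬛
❓❓❓❓❓⬜🟩⬜⬛⬜🟦⬜❓⬛
❓❓❓❓❓⬜⬜🟫🟫⬜🟩🟦❓⬛
❓❓❓❓❓🟩🟫⬛🟩🟩🟩🟫❓⬛
❓❓❓❓❓🟩🟩🟩⬛🟩⬛⬛❓⬛
❓❓❓❓❓❓❓❓❓❓❓❓❓⬛

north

❓❓❓❓❓❓❓❓❓❓❓❓❓⬛
❓❓❓❓❓❓❓❓❓❓❓❓❓⬛
❓❓❓❓❓❓❓❓❓❓❓❓❓⬛
❓❓❓❓❓❓❓❓❓❓❓❓❓⬛
❓❓❓❓❓❓❓❓❓❓❓❓❓⬛
❓❓❓❓❓🟩🟫🟩🟩🟦❓❓❓⬛
❓❓❓❓❓⬜🟫⬜⬜🟩❓❓❓⬛
❓❓❓❓❓⬜🟩🔴🟫🟦❓❓❓⬛
❓❓❓❓❓⬜⬛🟩🟩🟦🟩🟫❓⬛
❓❓❓❓❓🟩🟩🟩🟩🟦⬜🟩❓⬛
❓❓❓❓❓⬜🟩⬜⬛⬜🟦⬜❓⬛
❓❓❓❓❓⬜⬜🟫🟫⬜🟩🟦❓⬛
❓❓❓❓❓🟩🟫⬛🟩🟩🟩🟫❓⬛
❓❓❓❓❓🟩🟩🟩⬛🟩⬛⬛❓⬛

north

⬛⬛⬛⬛⬛⬛⬛⬛⬛⬛⬛⬛⬛⬛
❓❓❓❓❓❓❓❓❓❓❓❓❓⬛
❓❓❓❓❓❓❓❓❓❓❓❓❓⬛
❓❓❓❓❓❓❓❓❓❓❓❓❓⬛
❓❓❓❓❓❓❓❓❓❓❓❓❓⬛
❓❓❓❓❓🟩⬛🟦🟩⬛❓❓❓⬛
❓❓❓❓❓🟩🟫🟩🟩🟦❓❓❓⬛
❓❓❓❓❓⬜🟫🔴⬜🟩❓❓❓⬛
❓❓❓❓❓⬜🟩🟩🟫🟦❓❓❓⬛
❓❓❓❓❓⬜⬛🟩🟩🟦🟩🟫❓⬛
❓❓❓❓❓🟩🟩🟩🟩🟦⬜🟩❓⬛
❓❓❓❓❓⬜🟩⬜⬛⬜🟦⬜❓⬛
❓❓❓❓❓⬜⬜🟫🟫⬜🟩🟦❓⬛
❓❓❓❓❓🟩🟫⬛🟩🟩🟩🟫❓⬛

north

⬛⬛⬛⬛⬛⬛⬛⬛⬛⬛⬛⬛⬛⬛
⬛⬛⬛⬛⬛⬛⬛⬛⬛⬛⬛⬛⬛⬛
❓❓❓❓❓❓❓❓❓❓❓❓❓⬛
❓❓❓❓❓❓❓❓❓❓❓❓❓⬛
❓❓❓❓❓❓❓❓❓❓❓❓❓⬛
❓❓❓❓❓🟩⬜🟦🟫🟩❓❓❓⬛
❓❓❓❓❓🟩⬛🟦🟩⬛❓❓❓⬛
❓❓❓❓❓🟩🟫🔴🟩🟦❓❓❓⬛
❓❓❓❓❓⬜🟫⬜⬜🟩❓❓❓⬛
❓❓❓❓❓⬜🟩🟩🟫🟦❓❓❓⬛
❓❓❓❓❓⬜⬛🟩🟩🟦🟩🟫❓⬛
❓❓❓❓❓🟩🟩🟩🟩🟦⬜🟩❓⬛
❓❓❓❓❓⬜🟩⬜⬛⬜🟦⬜❓⬛
❓❓❓❓❓⬜⬜🟫🟫⬜🟩🟦❓⬛

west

⬛⬛⬛⬛⬛⬛⬛⬛⬛⬛⬛⬛⬛⬛
⬛⬛⬛⬛⬛⬛⬛⬛⬛⬛⬛⬛⬛⬛
❓❓❓❓❓❓❓❓❓❓❓❓❓❓
❓❓❓❓❓❓❓❓❓❓❓❓❓❓
❓❓❓❓❓❓❓❓❓❓❓❓❓❓
❓❓❓❓❓⬜🟩⬜🟦🟫🟩❓❓❓
❓❓❓❓❓⬜🟩⬛🟦🟩⬛❓❓❓
❓❓❓❓❓🟫🟩🔴🟩🟩🟦❓❓❓
❓❓❓❓❓⬜⬜🟫⬜⬜🟩❓❓❓
❓❓❓❓❓🟦⬜🟩🟩🟫🟦❓❓❓
❓❓❓❓❓❓⬜⬛🟩🟩🟦🟩🟫❓
❓❓❓❓❓❓🟩🟩🟩🟩🟦⬜🟩❓
❓❓❓❓❓❓⬜🟩⬜⬛⬜🟦⬜❓
❓❓❓❓❓❓⬜⬜🟫🟫⬜🟩🟦❓

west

⬛⬛⬛⬛⬛⬛⬛⬛⬛⬛⬛⬛⬛⬛
⬛⬛⬛⬛⬛⬛⬛⬛⬛⬛⬛⬛⬛⬛
❓❓❓❓❓❓❓❓❓❓❓❓❓❓
❓❓❓❓❓❓❓❓❓❓❓❓❓❓
❓❓❓❓❓❓❓❓❓❓❓❓❓❓
❓❓❓❓❓🟩⬜🟩⬜🟦🟫🟩❓❓
❓❓❓❓❓🟩⬜🟩⬛🟦🟩⬛❓❓
❓❓❓❓❓⬜🟫🔴🟫🟩🟩🟦❓❓
❓❓❓❓❓⬜⬜⬜🟫⬜⬜🟩❓❓
❓❓❓❓❓🟫🟦⬜🟩🟩🟫🟦❓❓
❓❓❓❓❓❓❓⬜⬛🟩🟩🟦🟩🟫
❓❓❓❓❓❓❓🟩🟩🟩🟩🟦⬜🟩
❓❓❓❓❓❓❓⬜🟩⬜⬛⬜🟦⬜
❓❓❓❓❓❓❓⬜⬜🟫🟫⬜🟩🟦

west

⬛⬛⬛⬛⬛⬛⬛⬛⬛⬛⬛⬛⬛⬛
⬛⬛⬛⬛⬛⬛⬛⬛⬛⬛⬛⬛⬛⬛
❓❓❓❓❓❓❓❓❓❓❓❓❓❓
❓❓❓❓❓❓❓❓❓❓❓❓❓❓
❓❓❓❓❓❓❓❓❓❓❓❓❓❓
❓❓❓❓❓🟫🟩⬜🟩⬜🟦🟫🟩❓
❓❓❓❓❓⬜🟩⬜🟩⬛🟦🟩⬛❓
❓❓❓❓❓⬛⬜🔴🟩🟫🟩🟩🟦❓
❓❓❓❓❓🟩⬜⬜⬜🟫⬜⬜🟩❓
❓❓❓❓❓⬜🟫🟦⬜🟩🟩🟫🟦❓
❓❓❓❓❓❓❓❓⬜⬛🟩🟩🟦🟩
❓❓❓❓❓❓❓❓🟩🟩🟩🟩🟦⬜
❓❓❓❓❓❓❓❓⬜🟩⬜⬛⬜🟦
❓❓❓❓❓❓❓❓⬜⬜🟫🟫⬜🟩

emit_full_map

🟫🟩⬜🟩⬜🟦🟫🟩❓❓
⬜🟩⬜🟩⬛🟦🟩⬛❓❓
⬛⬜🔴🟩🟫🟩🟩🟦❓❓
🟩⬜⬜⬜🟫⬜⬜🟩❓❓
⬜🟫🟦⬜🟩🟩🟫🟦❓❓
❓❓❓⬜⬛🟩🟩🟦🟩🟫
❓❓❓🟩🟩🟩🟩🟦⬜🟩
❓❓❓⬜🟩⬜⬛⬜🟦⬜
❓❓❓⬜⬜🟫🟫⬜🟩🟦
❓❓❓🟩🟫⬛🟩🟩🟩🟫
❓❓❓🟩🟩🟩⬛🟩⬛⬛

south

⬛⬛⬛⬛⬛⬛⬛⬛⬛⬛⬛⬛⬛⬛
❓❓❓❓❓❓❓❓❓❓❓❓❓❓
❓❓❓❓❓❓❓❓❓❓❓❓❓❓
❓❓❓❓❓❓❓❓❓❓❓❓❓❓
❓❓❓❓❓🟫🟩⬜🟩⬜🟦🟫🟩❓
❓❓❓❓❓⬜🟩⬜🟩⬛🟦🟩⬛❓
❓❓❓❓❓⬛⬜🟫🟩🟫🟩🟩🟦❓
❓❓❓❓❓🟩⬜🔴⬜🟫⬜⬜🟩❓
❓❓❓❓❓⬜🟫🟦⬜🟩🟩🟫🟦❓
❓❓❓❓❓🟩⬜🟩⬜⬛🟩🟩🟦🟩
❓❓❓❓❓❓❓❓🟩🟩🟩🟩🟦⬜
❓❓❓❓❓❓❓❓⬜🟩⬜⬛⬜🟦
❓❓❓❓❓❓❓❓⬜⬜🟫🟫⬜🟩
❓❓❓❓❓❓❓❓🟩🟫⬛🟩🟩🟩

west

⬛⬛⬛⬛⬛⬛⬛⬛⬛⬛⬛⬛⬛⬛
❓❓❓❓❓❓❓❓❓❓❓❓❓❓
❓❓❓❓❓❓❓❓❓❓❓❓❓❓
❓❓❓❓❓❓❓❓❓❓❓❓❓❓
❓❓❓❓❓❓🟫🟩⬜🟩⬜🟦🟫🟩
❓❓❓❓❓🟫⬜🟩⬜🟩⬛🟦🟩⬛
❓❓❓❓❓🟫⬛⬜🟫🟩🟫🟩🟩🟦
❓❓❓❓❓⬛🟩🔴⬜⬜🟫⬜⬜🟩
❓❓❓❓❓🟩⬜🟫🟦⬜🟩🟩🟫🟦
❓❓❓❓❓🟩🟩⬜🟩⬜⬛🟩🟩🟦
❓❓❓❓❓❓❓❓❓🟩🟩🟩🟩🟦
❓❓❓❓❓❓❓❓❓⬜🟩⬜⬛⬜
❓❓❓❓❓❓❓❓❓⬜⬜🟫🟫⬜
❓❓❓❓❓❓❓❓❓🟩🟫⬛🟩🟩

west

⬛⬛⬛⬛⬛⬛⬛⬛⬛⬛⬛⬛⬛⬛
❓❓❓❓❓❓❓❓❓❓❓❓❓❓
❓❓❓❓❓❓❓❓❓❓❓❓❓❓
❓❓❓❓❓❓❓❓❓❓❓❓❓❓
❓❓❓❓❓❓❓🟫🟩⬜🟩⬜🟦🟫
❓❓❓❓❓🟩🟫⬜🟩⬜🟩⬛🟦🟩
❓❓❓❓❓🟩🟫⬛⬜🟫🟩🟫🟩🟩
❓❓❓❓❓🟦⬛🔴⬜⬜⬜🟫⬜⬜
❓❓❓❓❓🟫🟩⬜🟫🟦⬜🟩🟩🟫
❓❓❓❓❓🟩🟩🟩⬜🟩⬜⬛🟩🟩
❓❓❓❓❓❓❓❓❓❓🟩🟩🟩🟩
❓❓❓❓❓❓❓❓❓❓⬜🟩⬜⬛
❓❓❓❓❓❓❓❓❓❓⬜⬜🟫🟫
❓❓❓❓❓❓❓❓❓❓🟩🟫⬛🟩

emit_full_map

❓❓🟫🟩⬜🟩⬜🟦🟫🟩❓❓
🟩🟫⬜🟩⬜🟩⬛🟦🟩⬛❓❓
🟩🟫⬛⬜🟫🟩🟫🟩🟩🟦❓❓
🟦⬛🔴⬜⬜⬜🟫⬜⬜🟩❓❓
🟫🟩⬜🟫🟦⬜🟩🟩🟫🟦❓❓
🟩🟩🟩⬜🟩⬜⬛🟩🟩🟦🟩🟫
❓❓❓❓❓🟩🟩🟩🟩🟦⬜🟩
❓❓❓❓❓⬜🟩⬜⬛⬜🟦⬜
❓❓❓❓❓⬜⬜🟫🟫⬜🟩🟦
❓❓❓❓❓🟩🟫⬛🟩🟩🟩🟫
❓❓❓❓❓🟩🟩🟩⬛🟩⬛⬛


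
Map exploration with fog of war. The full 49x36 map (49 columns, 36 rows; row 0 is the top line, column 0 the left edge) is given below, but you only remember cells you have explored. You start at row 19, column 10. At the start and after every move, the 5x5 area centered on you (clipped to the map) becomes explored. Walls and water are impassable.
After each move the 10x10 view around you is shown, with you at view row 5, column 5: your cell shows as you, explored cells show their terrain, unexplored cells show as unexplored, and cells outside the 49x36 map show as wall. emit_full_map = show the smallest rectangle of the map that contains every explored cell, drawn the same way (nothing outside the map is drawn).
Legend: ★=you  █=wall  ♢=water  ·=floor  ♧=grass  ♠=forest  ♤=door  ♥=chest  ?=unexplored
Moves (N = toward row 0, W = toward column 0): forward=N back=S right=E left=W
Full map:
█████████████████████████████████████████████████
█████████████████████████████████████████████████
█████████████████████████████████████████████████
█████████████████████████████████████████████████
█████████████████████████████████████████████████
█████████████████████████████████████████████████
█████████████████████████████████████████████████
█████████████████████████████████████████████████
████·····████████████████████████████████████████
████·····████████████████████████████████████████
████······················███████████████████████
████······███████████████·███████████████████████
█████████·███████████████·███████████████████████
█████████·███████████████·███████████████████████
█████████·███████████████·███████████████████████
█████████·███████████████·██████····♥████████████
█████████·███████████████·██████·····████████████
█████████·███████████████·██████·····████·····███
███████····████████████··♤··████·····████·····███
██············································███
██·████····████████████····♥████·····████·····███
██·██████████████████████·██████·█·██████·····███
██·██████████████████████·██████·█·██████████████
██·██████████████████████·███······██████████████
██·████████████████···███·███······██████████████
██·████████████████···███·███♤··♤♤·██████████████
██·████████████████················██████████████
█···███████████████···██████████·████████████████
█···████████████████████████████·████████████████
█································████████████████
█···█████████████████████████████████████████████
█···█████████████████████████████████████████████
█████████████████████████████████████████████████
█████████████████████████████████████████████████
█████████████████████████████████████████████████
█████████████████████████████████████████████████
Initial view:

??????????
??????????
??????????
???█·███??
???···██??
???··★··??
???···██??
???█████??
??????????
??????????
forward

??????????
??????????
??????????
???█·███??
???█·███??
???··★██??
???·····??
???···██??
???█████??
??????????

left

??????????
??????????
??????????
???██·███?
???██·███?
???··★·██?
???······?
???····██?
????█████?
??????????

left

??????????
??????????
??????????
???███·███
???███·███
???█·★··██
???·······
???█····██
?????█████
??????????

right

??????????
??????????
??????????
??███·███?
??███·███?
??█··★·██?
??·······?
??█····██?
????█████?
??????????

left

??????????
??????????
??????????
???███·███
???███·███
???█·★··██
???·······
???█····██
?????█████
??????????

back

??????????
??????????
???███·███
???███·███
???█····██
???··★····
???█····██
???███████
??????????
??????????

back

??????????
???███·███
???███·███
???█····██
???·······
???█·★··██
???███████
???█████??
??????????
??????????

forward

??????????
??????????
???███·███
???███·███
???█····██
???··★····
???█····██
???███████
???█████??
??????????

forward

??????????
??????????
??????????
???███·███
???███·███
???█·★··██
???·······
???█····██
???███████
???█████??

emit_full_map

███·███
███·███
█·★··██
·······
█····██
███████
█████??

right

??????????
??????????
??????????
??███·███?
??███·███?
??█··★·██?
??·······?
??█····██?
??███████?
??█████???

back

??????????
??????????
??███·███?
??███·███?
??█····██?
??···★···?
??█····██?
??███████?
??█████???
??????????

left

??????????
??????????
???███·███
???███·███
???█····██
???··★····
???█····██
???███████
???█████??
??????????

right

??????????
??????????
??███·███?
??███·███?
??█····██?
??···★···?
??█····██?
??███████?
??█████???
??????????

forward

??????????
??????????
??????????
??███·███?
??███·███?
??█··★·██?
??·······?
??█····██?
??███████?
??█████???

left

??????????
??????????
??????????
???███·███
???███·███
???█·★··██
???·······
???█····██
???███████
???█████??


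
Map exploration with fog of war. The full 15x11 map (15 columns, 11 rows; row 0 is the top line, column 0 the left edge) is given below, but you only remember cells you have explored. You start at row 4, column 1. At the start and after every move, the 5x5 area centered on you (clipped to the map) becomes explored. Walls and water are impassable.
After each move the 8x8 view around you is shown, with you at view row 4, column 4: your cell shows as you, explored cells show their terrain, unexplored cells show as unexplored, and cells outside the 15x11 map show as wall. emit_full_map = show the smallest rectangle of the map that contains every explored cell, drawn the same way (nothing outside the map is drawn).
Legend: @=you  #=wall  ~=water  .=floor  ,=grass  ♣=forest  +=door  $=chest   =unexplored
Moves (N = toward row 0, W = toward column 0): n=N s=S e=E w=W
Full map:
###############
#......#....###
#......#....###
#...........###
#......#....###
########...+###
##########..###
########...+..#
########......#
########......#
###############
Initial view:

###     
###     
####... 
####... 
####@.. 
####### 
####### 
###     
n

########
###     
####... 
####... 
####@.. 
####... 
####### 
####### 

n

########
########
####### 
####... 
####@.. 
####... 
####... 
####### 

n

########
########
########
####### 
####@.. 
####... 
####... 
####... 

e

########
########
########
####### 
###.@.. 
###.... 
###.... 
###...  

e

########
########
########
####### 
##..@.. 
##..... 
##..... 
##...   

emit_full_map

######
#..@..
#.....
#.....
#...  
####  
####  

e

########
########
########
####### 
#...@.. 
#...... 
#...... 
#...    

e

########
########
########
####### 
....@.# 
......# 
....... 
...     

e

########
########
########
####### 
....@#. 
.....#. 
....... 
..      

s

########
########
####### 
.....#. 
....@#. 
....... 
.....#. 
##      

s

########
####### 
.....#. 
.....#. 
....@.. 
.....#. 
######. 
##      

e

########
######  
....#.. 
....#.. 
....@.. 
....#.. 
#####.. 
#       

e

########
#####   
...#... 
...#... 
....@.. 
...#... 
####... 
        

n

########
########
####### 
...#... 
...#@.. 
....... 
...#... 
####... 

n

########
########
########
####### 
...#@.. 
...#... 
....... 
...#... 

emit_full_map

###########
#......#@..
#......#...
#..........
#......#...
########...
####       

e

########
########
########
####### 
..#.@.. 
..#.... 
....... 
..#...  

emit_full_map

############
#......#.@..
#......#....
#...........
#......#... 
########... 
####        


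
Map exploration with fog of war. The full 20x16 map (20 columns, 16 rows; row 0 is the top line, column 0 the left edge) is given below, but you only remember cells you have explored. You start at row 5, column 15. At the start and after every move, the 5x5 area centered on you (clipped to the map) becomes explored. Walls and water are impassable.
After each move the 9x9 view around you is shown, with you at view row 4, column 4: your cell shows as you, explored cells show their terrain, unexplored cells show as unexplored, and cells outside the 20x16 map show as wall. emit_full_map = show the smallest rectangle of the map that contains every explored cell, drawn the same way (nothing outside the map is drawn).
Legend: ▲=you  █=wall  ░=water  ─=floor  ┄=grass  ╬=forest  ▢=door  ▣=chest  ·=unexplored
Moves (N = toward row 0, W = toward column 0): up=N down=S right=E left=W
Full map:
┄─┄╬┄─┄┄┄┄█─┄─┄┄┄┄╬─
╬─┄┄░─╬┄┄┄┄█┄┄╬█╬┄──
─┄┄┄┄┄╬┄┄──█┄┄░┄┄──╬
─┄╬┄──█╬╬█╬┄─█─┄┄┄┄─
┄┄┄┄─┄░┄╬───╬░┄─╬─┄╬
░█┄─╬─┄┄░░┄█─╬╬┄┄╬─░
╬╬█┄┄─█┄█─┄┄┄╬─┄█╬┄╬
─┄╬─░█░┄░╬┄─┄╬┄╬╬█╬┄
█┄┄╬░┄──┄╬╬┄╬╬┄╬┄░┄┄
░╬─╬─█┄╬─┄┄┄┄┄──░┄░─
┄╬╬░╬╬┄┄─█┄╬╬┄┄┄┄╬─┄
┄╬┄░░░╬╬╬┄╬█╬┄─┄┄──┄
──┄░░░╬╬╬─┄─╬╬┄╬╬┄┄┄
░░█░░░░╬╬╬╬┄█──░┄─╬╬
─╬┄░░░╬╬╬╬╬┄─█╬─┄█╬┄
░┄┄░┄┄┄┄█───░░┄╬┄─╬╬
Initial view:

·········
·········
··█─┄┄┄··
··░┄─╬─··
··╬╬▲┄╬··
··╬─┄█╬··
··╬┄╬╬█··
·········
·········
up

·········
·········
··┄░┄┄─··
··█─┄┄┄··
··░┄▲╬─··
··╬╬┄┄╬··
··╬─┄█╬··
··╬┄╬╬█··
·········

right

········█
········█
·┄░┄┄──·█
·█─┄┄┄┄·█
·░┄─▲─┄·█
·╬╬┄┄╬─·█
·╬─┄█╬┄·█
·╬┄╬╬█··█
········█

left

·········
·········
··┄░┄┄──·
··█─┄┄┄┄·
··░┄▲╬─┄·
··╬╬┄┄╬─·
··╬─┄█╬┄·
··╬┄╬╬█··
·········

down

·········
··┄░┄┄──·
··█─┄┄┄┄·
··░┄─╬─┄·
··╬╬▲┄╬─·
··╬─┄█╬┄·
··╬┄╬╬█··
·········
·········

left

·········
···┄░┄┄──
··─█─┄┄┄┄
··╬░┄─╬─┄
··─╬▲┄┄╬─
··┄╬─┄█╬┄
··┄╬┄╬╬█·
·········
·········

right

·········
··┄░┄┄──·
·─█─┄┄┄┄·
·╬░┄─╬─┄·
·─╬╬▲┄╬─·
·┄╬─┄█╬┄·
·┄╬┄╬╬█··
·········
·········

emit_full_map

·┄░┄┄──
─█─┄┄┄┄
╬░┄─╬─┄
─╬╬▲┄╬─
┄╬─┄█╬┄
┄╬┄╬╬█·

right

········█
·┄░┄┄──·█
─█─┄┄┄┄·█
╬░┄─╬─┄·█
─╬╬┄▲╬─·█
┄╬─┄█╬┄·█
┄╬┄╬╬█╬·█
········█
········█

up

········█
········█
·┄░┄┄──·█
─█─┄┄┄┄·█
╬░┄─▲─┄·█
─╬╬┄┄╬─·█
┄╬─┄█╬┄·█
┄╬┄╬╬█╬·█
········█

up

█████████
········█
··╬█╬┄─·█
·┄░┄┄──·█
─█─┄▲┄┄·█
╬░┄─╬─┄·█
─╬╬┄┄╬─·█
┄╬─┄█╬┄·█
┄╬┄╬╬█╬·█

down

········█
··╬█╬┄─·█
·┄░┄┄──·█
─█─┄┄┄┄·█
╬░┄─▲─┄·█
─╬╬┄┄╬─·█
┄╬─┄█╬┄·█
┄╬┄╬╬█╬·█
········█

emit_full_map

··╬█╬┄─
·┄░┄┄──
─█─┄┄┄┄
╬░┄─▲─┄
─╬╬┄┄╬─
┄╬─┄█╬┄
┄╬┄╬╬█╬

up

█████████
········█
··╬█╬┄─·█
·┄░┄┄──·█
─█─┄▲┄┄·█
╬░┄─╬─┄·█
─╬╬┄┄╬─·█
┄╬─┄█╬┄·█
┄╬┄╬╬█╬·█

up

█████████
█████████
··┄┄┄┄╬·█
··╬█╬┄─·█
·┄░┄▲──·█
─█─┄┄┄┄·█
╬░┄─╬─┄·█
─╬╬┄┄╬─·█
┄╬─┄█╬┄·█

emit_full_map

··┄┄┄┄╬
··╬█╬┄─
·┄░┄▲──
─█─┄┄┄┄
╬░┄─╬─┄
─╬╬┄┄╬─
┄╬─┄█╬┄
┄╬┄╬╬█╬


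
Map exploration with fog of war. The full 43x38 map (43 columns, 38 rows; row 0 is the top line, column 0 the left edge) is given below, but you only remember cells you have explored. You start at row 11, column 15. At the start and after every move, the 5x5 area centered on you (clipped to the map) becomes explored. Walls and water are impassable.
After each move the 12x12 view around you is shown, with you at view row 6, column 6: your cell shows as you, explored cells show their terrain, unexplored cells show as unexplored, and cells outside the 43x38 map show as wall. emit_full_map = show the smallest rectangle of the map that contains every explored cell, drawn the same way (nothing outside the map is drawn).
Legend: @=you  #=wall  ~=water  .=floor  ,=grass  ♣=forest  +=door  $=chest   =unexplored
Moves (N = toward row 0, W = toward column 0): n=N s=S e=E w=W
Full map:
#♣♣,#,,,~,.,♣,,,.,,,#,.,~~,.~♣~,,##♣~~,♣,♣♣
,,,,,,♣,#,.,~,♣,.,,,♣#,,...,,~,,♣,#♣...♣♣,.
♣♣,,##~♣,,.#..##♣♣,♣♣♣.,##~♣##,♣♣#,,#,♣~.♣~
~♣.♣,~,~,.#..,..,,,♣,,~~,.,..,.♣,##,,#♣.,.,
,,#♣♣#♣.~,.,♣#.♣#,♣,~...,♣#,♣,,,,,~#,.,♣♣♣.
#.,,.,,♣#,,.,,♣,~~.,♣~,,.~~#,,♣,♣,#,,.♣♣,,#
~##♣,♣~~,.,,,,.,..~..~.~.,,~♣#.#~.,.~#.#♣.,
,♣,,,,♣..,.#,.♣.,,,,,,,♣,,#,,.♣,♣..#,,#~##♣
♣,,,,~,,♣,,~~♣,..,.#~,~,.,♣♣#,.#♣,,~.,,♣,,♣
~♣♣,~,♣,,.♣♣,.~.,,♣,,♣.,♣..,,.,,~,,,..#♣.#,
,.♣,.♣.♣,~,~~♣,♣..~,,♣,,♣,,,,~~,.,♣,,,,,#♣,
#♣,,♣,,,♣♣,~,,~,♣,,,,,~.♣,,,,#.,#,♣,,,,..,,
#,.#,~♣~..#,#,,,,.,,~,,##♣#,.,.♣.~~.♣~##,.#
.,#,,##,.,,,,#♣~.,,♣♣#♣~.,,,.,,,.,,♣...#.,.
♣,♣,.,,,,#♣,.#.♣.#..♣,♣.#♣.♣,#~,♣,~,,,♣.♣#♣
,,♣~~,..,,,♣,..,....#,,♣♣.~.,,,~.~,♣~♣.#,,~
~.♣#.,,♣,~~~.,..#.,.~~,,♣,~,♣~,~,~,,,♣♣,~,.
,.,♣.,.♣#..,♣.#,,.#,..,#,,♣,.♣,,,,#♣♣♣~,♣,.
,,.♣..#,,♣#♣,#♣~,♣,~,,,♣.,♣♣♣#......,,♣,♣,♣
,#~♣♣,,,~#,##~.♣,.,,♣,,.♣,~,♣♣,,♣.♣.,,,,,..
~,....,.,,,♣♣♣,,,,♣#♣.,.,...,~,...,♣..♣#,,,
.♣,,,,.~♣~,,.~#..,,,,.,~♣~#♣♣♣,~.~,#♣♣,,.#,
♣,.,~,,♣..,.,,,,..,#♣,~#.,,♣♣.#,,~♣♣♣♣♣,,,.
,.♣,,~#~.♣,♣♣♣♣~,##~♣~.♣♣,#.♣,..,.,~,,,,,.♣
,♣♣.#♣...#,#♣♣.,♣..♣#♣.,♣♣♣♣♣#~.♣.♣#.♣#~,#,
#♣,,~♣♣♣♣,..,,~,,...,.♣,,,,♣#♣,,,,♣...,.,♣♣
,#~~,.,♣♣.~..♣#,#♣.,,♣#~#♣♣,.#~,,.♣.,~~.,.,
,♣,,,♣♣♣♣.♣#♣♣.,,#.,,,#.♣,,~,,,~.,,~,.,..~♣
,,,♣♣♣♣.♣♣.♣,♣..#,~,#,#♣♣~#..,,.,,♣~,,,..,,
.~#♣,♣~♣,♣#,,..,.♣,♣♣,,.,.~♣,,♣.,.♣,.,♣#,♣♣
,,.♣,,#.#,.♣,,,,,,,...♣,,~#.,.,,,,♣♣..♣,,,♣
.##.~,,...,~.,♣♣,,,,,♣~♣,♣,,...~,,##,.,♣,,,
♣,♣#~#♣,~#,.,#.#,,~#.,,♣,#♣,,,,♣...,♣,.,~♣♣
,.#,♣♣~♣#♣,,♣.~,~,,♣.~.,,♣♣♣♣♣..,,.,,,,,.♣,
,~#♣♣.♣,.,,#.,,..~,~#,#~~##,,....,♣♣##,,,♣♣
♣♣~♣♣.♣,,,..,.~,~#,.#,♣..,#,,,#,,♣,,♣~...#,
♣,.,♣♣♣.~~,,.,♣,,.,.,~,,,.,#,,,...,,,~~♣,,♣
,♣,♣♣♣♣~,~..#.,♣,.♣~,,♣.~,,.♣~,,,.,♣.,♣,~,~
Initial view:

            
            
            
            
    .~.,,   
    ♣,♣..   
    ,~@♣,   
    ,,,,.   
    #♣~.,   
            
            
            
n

            
            
            
            
    ♣,..,   
    .~.,,   
    ♣,@..   
    ,~,♣,   
    ,,,,.   
    #♣~.,   
            
            

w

            
            
            
            
    ~♣,..,  
    ,.~.,,  
    ~♣@♣..  
    ,,~,♣,  
    #,,,,.  
     #♣~.,  
            
            

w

            
            
            
            
    ~~♣,.., 
    ♣,.~.,, 
    ~~@,♣.. 
    ~,,~,♣, 
    ,#,,,,. 
      #♣~., 
            
            

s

            
            
            
    ~~♣,.., 
    ♣,.~.,, 
    ~~♣,♣.. 
    ~,@~,♣, 
    ,#,,,,. 
    ,,#♣~., 
            
            
            

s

            
            
    ~~♣,.., 
    ♣,.~.,, 
    ~~♣,♣.. 
    ~,,~,♣, 
    ,#@,,,. 
    ,,#♣~., 
    ,.#.♣   
            
            
            

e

            
            
   ~~♣,..,  
   ♣,.~.,,  
   ~~♣,♣..  
   ~,,~,♣,  
   ,#,@,,.  
   ,,#♣~.,  
   ,.#.♣.   
            
            
            

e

            
            
  ~~♣,..,   
  ♣,.~.,,   
  ~~♣,♣..   
  ~,,~,♣,   
  ,#,,@,.   
  ,,#♣~.,   
  ,.#.♣.#   
            
            
            

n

            
            
            
  ~~♣,..,   
  ♣,.~.,,   
  ~~♣,♣..   
  ~,,~@♣,   
  ,#,,,,.   
  ,,#♣~.,   
  ,.#.♣.#   
            
            

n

            
            
            
            
  ~~♣,..,   
  ♣,.~.,,   
  ~~♣,@..   
  ~,,~,♣,   
  ,#,,,,.   
  ,,#♣~.,   
  ,.#.♣.#   
            

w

            
            
            
            
   ~~♣,..,  
   ♣,.~.,,  
   ~~♣@♣..  
   ~,,~,♣,  
   ,#,,,,.  
   ,,#♣~.,  
   ,.#.♣.#  
            

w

            
            
            
            
    ~~♣,.., 
    ♣,.~.,, 
    ~~@,♣.. 
    ~,,~,♣, 
    ,#,,,,. 
    ,,#♣~., 
    ,.#.♣.# 
            

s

            
            
            
    ~~♣,.., 
    ♣,.~.,, 
    ~~♣,♣.. 
    ~,@~,♣, 
    ,#,,,,. 
    ,,#♣~., 
    ,.#.♣.# 
            
            

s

            
            
    ~~♣,.., 
    ♣,.~.,, 
    ~~♣,♣.. 
    ~,,~,♣, 
    ,#@,,,. 
    ,,#♣~., 
    ,.#.♣.# 
            
            
            

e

            
            
   ~~♣,..,  
   ♣,.~.,,  
   ~~♣,♣..  
   ~,,~,♣,  
   ,#,@,,.  
   ,,#♣~.,  
   ,.#.♣.#  
            
            
            

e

            
            
  ~~♣,..,   
  ♣,.~.,,   
  ~~♣,♣..   
  ~,,~,♣,   
  ,#,,@,.   
  ,,#♣~.,   
  ,.#.♣.#   
            
            
            

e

            
            
 ~~♣,..,    
 ♣,.~.,,    
 ~~♣,♣..~   
 ~,,~,♣,,   
 ,#,,,@.,   
 ,,#♣~.,,   
 ,.#.♣.#.   
            
            
            

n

            
            
            
 ~~♣,..,    
 ♣,.~.,,♣   
 ~~♣,♣..~   
 ~,,~,@,,   
 ,#,,,,.,   
 ,,#♣~.,,   
 ,.#.♣.#.   
            
            

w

            
            
            
  ~~♣,..,   
  ♣,.~.,,♣  
  ~~♣,♣..~  
  ~,,~@♣,,  
  ,#,,,,.,  
  ,,#♣~.,,  
  ,.#.♣.#.  
            
            

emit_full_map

~~♣,.., 
♣,.~.,,♣
~~♣,♣..~
~,,~@♣,,
,#,,,,.,
,,#♣~.,,
,.#.♣.#.

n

            
            
            
            
  ~~♣,..,   
  ♣,.~.,,♣  
  ~~♣,@..~  
  ~,,~,♣,,  
  ,#,,,,.,  
  ,,#♣~.,,  
  ,.#.♣.#.  
            

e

            
            
            
            
 ~~♣,..,.   
 ♣,.~.,,♣   
 ~~♣,♣@.~   
 ~,,~,♣,,   
 ,#,,,,.,   
 ,,#♣~.,,   
 ,.#.♣.#.   
            

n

            
            
            
            
    ♣.,,,   
 ~~♣,..,.   
 ♣,.~.@,♣   
 ~~♣,♣..~   
 ~,,~,♣,,   
 ,#,,,,.,   
 ,,#♣~.,,   
 ,.#.♣.#.   

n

            
            
            
            
    .,..~   
    ♣.,,,   
 ~~♣,.@,.   
 ♣,.~.,,♣   
 ~~♣,♣..~   
 ~,,~,♣,,   
 ,#,,,,.,   
 ,,#♣~.,,   

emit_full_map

   .,..~
   ♣.,,,
~~♣,.@,.
♣,.~.,,♣
~~♣,♣..~
~,,~,♣,,
,#,,,,.,
,,#♣~.,,
,.#.♣.#.
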